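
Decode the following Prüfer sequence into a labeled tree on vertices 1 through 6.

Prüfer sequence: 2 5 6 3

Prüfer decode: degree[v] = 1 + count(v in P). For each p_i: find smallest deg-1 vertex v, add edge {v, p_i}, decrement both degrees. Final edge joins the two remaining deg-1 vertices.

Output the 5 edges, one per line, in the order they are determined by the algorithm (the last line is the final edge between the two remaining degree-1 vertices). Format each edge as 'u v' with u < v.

Initial degrees: {1:1, 2:2, 3:2, 4:1, 5:2, 6:2}
Step 1: smallest deg-1 vertex = 1, p_1 = 2. Add edge {1,2}. Now deg[1]=0, deg[2]=1.
Step 2: smallest deg-1 vertex = 2, p_2 = 5. Add edge {2,5}. Now deg[2]=0, deg[5]=1.
Step 3: smallest deg-1 vertex = 4, p_3 = 6. Add edge {4,6}. Now deg[4]=0, deg[6]=1.
Step 4: smallest deg-1 vertex = 5, p_4 = 3. Add edge {3,5}. Now deg[5]=0, deg[3]=1.
Final: two remaining deg-1 vertices are 3, 6. Add edge {3,6}.

Answer: 1 2
2 5
4 6
3 5
3 6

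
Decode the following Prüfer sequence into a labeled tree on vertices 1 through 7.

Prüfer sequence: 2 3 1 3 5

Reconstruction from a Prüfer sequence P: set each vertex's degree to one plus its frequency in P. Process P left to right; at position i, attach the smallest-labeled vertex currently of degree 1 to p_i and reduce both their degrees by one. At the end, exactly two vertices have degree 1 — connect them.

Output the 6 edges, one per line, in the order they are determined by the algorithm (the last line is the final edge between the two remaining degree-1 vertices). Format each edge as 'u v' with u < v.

Answer: 2 4
2 3
1 6
1 3
3 5
5 7

Derivation:
Initial degrees: {1:2, 2:2, 3:3, 4:1, 5:2, 6:1, 7:1}
Step 1: smallest deg-1 vertex = 4, p_1 = 2. Add edge {2,4}. Now deg[4]=0, deg[2]=1.
Step 2: smallest deg-1 vertex = 2, p_2 = 3. Add edge {2,3}. Now deg[2]=0, deg[3]=2.
Step 3: smallest deg-1 vertex = 6, p_3 = 1. Add edge {1,6}. Now deg[6]=0, deg[1]=1.
Step 4: smallest deg-1 vertex = 1, p_4 = 3. Add edge {1,3}. Now deg[1]=0, deg[3]=1.
Step 5: smallest deg-1 vertex = 3, p_5 = 5. Add edge {3,5}. Now deg[3]=0, deg[5]=1.
Final: two remaining deg-1 vertices are 5, 7. Add edge {5,7}.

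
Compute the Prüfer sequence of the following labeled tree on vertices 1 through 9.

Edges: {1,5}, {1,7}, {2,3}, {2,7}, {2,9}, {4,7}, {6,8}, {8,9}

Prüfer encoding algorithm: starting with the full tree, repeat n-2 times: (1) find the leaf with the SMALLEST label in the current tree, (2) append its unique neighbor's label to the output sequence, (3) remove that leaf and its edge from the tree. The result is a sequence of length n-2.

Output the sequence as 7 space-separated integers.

Answer: 2 7 1 7 8 2 9

Derivation:
Step 1: leaves = {3,4,5,6}. Remove smallest leaf 3, emit neighbor 2.
Step 2: leaves = {4,5,6}. Remove smallest leaf 4, emit neighbor 7.
Step 3: leaves = {5,6}. Remove smallest leaf 5, emit neighbor 1.
Step 4: leaves = {1,6}. Remove smallest leaf 1, emit neighbor 7.
Step 5: leaves = {6,7}. Remove smallest leaf 6, emit neighbor 8.
Step 6: leaves = {7,8}. Remove smallest leaf 7, emit neighbor 2.
Step 7: leaves = {2,8}. Remove smallest leaf 2, emit neighbor 9.
Done: 2 vertices remain (8, 9). Sequence = [2 7 1 7 8 2 9]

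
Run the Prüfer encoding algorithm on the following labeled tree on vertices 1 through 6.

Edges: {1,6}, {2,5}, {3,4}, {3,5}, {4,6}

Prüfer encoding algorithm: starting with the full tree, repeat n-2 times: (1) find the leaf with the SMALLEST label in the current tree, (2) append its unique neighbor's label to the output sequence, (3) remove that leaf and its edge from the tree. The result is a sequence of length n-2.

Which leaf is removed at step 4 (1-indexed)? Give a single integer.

Step 1: current leaves = {1,2}. Remove leaf 1 (neighbor: 6).
Step 2: current leaves = {2,6}. Remove leaf 2 (neighbor: 5).
Step 3: current leaves = {5,6}. Remove leaf 5 (neighbor: 3).
Step 4: current leaves = {3,6}. Remove leaf 3 (neighbor: 4).

Answer: 3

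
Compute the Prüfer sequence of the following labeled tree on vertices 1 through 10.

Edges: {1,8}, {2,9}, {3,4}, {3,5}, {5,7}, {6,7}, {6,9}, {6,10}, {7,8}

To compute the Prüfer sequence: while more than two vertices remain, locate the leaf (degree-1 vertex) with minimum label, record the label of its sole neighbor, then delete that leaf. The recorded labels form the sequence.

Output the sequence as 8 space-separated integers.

Step 1: leaves = {1,2,4,10}. Remove smallest leaf 1, emit neighbor 8.
Step 2: leaves = {2,4,8,10}. Remove smallest leaf 2, emit neighbor 9.
Step 3: leaves = {4,8,9,10}. Remove smallest leaf 4, emit neighbor 3.
Step 4: leaves = {3,8,9,10}. Remove smallest leaf 3, emit neighbor 5.
Step 5: leaves = {5,8,9,10}. Remove smallest leaf 5, emit neighbor 7.
Step 6: leaves = {8,9,10}. Remove smallest leaf 8, emit neighbor 7.
Step 7: leaves = {7,9,10}. Remove smallest leaf 7, emit neighbor 6.
Step 8: leaves = {9,10}. Remove smallest leaf 9, emit neighbor 6.
Done: 2 vertices remain (6, 10). Sequence = [8 9 3 5 7 7 6 6]

Answer: 8 9 3 5 7 7 6 6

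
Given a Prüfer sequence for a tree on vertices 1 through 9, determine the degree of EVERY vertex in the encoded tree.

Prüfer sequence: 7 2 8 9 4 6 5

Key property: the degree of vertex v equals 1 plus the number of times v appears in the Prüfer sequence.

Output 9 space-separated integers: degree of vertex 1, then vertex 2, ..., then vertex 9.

Answer: 1 2 1 2 2 2 2 2 2

Derivation:
p_1 = 7: count[7] becomes 1
p_2 = 2: count[2] becomes 1
p_3 = 8: count[8] becomes 1
p_4 = 9: count[9] becomes 1
p_5 = 4: count[4] becomes 1
p_6 = 6: count[6] becomes 1
p_7 = 5: count[5] becomes 1
Degrees (1 + count): deg[1]=1+0=1, deg[2]=1+1=2, deg[3]=1+0=1, deg[4]=1+1=2, deg[5]=1+1=2, deg[6]=1+1=2, deg[7]=1+1=2, deg[8]=1+1=2, deg[9]=1+1=2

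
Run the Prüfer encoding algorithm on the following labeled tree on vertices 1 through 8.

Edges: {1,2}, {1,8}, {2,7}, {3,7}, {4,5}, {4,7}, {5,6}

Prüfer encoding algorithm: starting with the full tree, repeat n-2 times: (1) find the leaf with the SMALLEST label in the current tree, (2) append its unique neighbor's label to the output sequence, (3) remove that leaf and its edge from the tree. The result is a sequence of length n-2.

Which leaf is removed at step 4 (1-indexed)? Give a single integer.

Answer: 4

Derivation:
Step 1: current leaves = {3,6,8}. Remove leaf 3 (neighbor: 7).
Step 2: current leaves = {6,8}. Remove leaf 6 (neighbor: 5).
Step 3: current leaves = {5,8}. Remove leaf 5 (neighbor: 4).
Step 4: current leaves = {4,8}. Remove leaf 4 (neighbor: 7).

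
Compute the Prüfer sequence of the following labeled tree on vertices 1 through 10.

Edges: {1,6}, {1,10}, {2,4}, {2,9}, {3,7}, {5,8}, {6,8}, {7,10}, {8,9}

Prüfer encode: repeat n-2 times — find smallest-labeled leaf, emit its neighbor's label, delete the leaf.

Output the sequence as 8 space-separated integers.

Step 1: leaves = {3,4,5}. Remove smallest leaf 3, emit neighbor 7.
Step 2: leaves = {4,5,7}. Remove smallest leaf 4, emit neighbor 2.
Step 3: leaves = {2,5,7}. Remove smallest leaf 2, emit neighbor 9.
Step 4: leaves = {5,7,9}. Remove smallest leaf 5, emit neighbor 8.
Step 5: leaves = {7,9}. Remove smallest leaf 7, emit neighbor 10.
Step 6: leaves = {9,10}. Remove smallest leaf 9, emit neighbor 8.
Step 7: leaves = {8,10}. Remove smallest leaf 8, emit neighbor 6.
Step 8: leaves = {6,10}. Remove smallest leaf 6, emit neighbor 1.
Done: 2 vertices remain (1, 10). Sequence = [7 2 9 8 10 8 6 1]

Answer: 7 2 9 8 10 8 6 1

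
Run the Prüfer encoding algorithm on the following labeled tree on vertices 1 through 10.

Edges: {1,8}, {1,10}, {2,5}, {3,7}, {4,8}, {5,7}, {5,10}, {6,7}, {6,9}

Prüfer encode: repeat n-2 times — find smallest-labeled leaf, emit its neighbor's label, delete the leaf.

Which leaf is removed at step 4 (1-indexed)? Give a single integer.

Step 1: current leaves = {2,3,4,9}. Remove leaf 2 (neighbor: 5).
Step 2: current leaves = {3,4,9}. Remove leaf 3 (neighbor: 7).
Step 3: current leaves = {4,9}. Remove leaf 4 (neighbor: 8).
Step 4: current leaves = {8,9}. Remove leaf 8 (neighbor: 1).

Answer: 8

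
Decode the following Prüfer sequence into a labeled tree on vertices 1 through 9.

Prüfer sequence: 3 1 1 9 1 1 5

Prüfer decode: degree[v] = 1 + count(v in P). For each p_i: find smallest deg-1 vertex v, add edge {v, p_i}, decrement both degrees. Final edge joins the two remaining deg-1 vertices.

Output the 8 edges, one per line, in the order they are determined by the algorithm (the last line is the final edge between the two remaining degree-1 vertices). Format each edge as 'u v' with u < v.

Initial degrees: {1:5, 2:1, 3:2, 4:1, 5:2, 6:1, 7:1, 8:1, 9:2}
Step 1: smallest deg-1 vertex = 2, p_1 = 3. Add edge {2,3}. Now deg[2]=0, deg[3]=1.
Step 2: smallest deg-1 vertex = 3, p_2 = 1. Add edge {1,3}. Now deg[3]=0, deg[1]=4.
Step 3: smallest deg-1 vertex = 4, p_3 = 1. Add edge {1,4}. Now deg[4]=0, deg[1]=3.
Step 4: smallest deg-1 vertex = 6, p_4 = 9. Add edge {6,9}. Now deg[6]=0, deg[9]=1.
Step 5: smallest deg-1 vertex = 7, p_5 = 1. Add edge {1,7}. Now deg[7]=0, deg[1]=2.
Step 6: smallest deg-1 vertex = 8, p_6 = 1. Add edge {1,8}. Now deg[8]=0, deg[1]=1.
Step 7: smallest deg-1 vertex = 1, p_7 = 5. Add edge {1,5}. Now deg[1]=0, deg[5]=1.
Final: two remaining deg-1 vertices are 5, 9. Add edge {5,9}.

Answer: 2 3
1 3
1 4
6 9
1 7
1 8
1 5
5 9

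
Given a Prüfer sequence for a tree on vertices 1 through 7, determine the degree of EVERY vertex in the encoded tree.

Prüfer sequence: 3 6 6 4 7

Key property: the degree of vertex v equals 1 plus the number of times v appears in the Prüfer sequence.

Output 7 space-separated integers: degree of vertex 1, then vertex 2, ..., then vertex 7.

Answer: 1 1 2 2 1 3 2

Derivation:
p_1 = 3: count[3] becomes 1
p_2 = 6: count[6] becomes 1
p_3 = 6: count[6] becomes 2
p_4 = 4: count[4] becomes 1
p_5 = 7: count[7] becomes 1
Degrees (1 + count): deg[1]=1+0=1, deg[2]=1+0=1, deg[3]=1+1=2, deg[4]=1+1=2, deg[5]=1+0=1, deg[6]=1+2=3, deg[7]=1+1=2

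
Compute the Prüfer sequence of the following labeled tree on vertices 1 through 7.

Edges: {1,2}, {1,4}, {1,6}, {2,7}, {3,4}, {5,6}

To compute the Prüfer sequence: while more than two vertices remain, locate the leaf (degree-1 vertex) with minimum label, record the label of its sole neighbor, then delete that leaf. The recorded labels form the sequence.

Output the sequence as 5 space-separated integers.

Answer: 4 1 6 1 2

Derivation:
Step 1: leaves = {3,5,7}. Remove smallest leaf 3, emit neighbor 4.
Step 2: leaves = {4,5,7}. Remove smallest leaf 4, emit neighbor 1.
Step 3: leaves = {5,7}. Remove smallest leaf 5, emit neighbor 6.
Step 4: leaves = {6,7}. Remove smallest leaf 6, emit neighbor 1.
Step 5: leaves = {1,7}. Remove smallest leaf 1, emit neighbor 2.
Done: 2 vertices remain (2, 7). Sequence = [4 1 6 1 2]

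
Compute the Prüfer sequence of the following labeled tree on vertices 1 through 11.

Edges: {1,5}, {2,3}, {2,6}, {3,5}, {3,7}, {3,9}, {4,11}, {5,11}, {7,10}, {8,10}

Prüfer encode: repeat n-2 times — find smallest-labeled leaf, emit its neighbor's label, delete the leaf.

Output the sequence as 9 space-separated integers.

Answer: 5 11 2 3 10 3 7 3 5

Derivation:
Step 1: leaves = {1,4,6,8,9}. Remove smallest leaf 1, emit neighbor 5.
Step 2: leaves = {4,6,8,9}. Remove smallest leaf 4, emit neighbor 11.
Step 3: leaves = {6,8,9,11}. Remove smallest leaf 6, emit neighbor 2.
Step 4: leaves = {2,8,9,11}. Remove smallest leaf 2, emit neighbor 3.
Step 5: leaves = {8,9,11}. Remove smallest leaf 8, emit neighbor 10.
Step 6: leaves = {9,10,11}. Remove smallest leaf 9, emit neighbor 3.
Step 7: leaves = {10,11}. Remove smallest leaf 10, emit neighbor 7.
Step 8: leaves = {7,11}. Remove smallest leaf 7, emit neighbor 3.
Step 9: leaves = {3,11}. Remove smallest leaf 3, emit neighbor 5.
Done: 2 vertices remain (5, 11). Sequence = [5 11 2 3 10 3 7 3 5]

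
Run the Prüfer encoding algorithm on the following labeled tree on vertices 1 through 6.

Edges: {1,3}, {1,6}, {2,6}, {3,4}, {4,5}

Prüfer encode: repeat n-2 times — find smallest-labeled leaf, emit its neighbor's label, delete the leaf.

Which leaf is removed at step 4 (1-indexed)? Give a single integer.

Answer: 3

Derivation:
Step 1: current leaves = {2,5}. Remove leaf 2 (neighbor: 6).
Step 2: current leaves = {5,6}. Remove leaf 5 (neighbor: 4).
Step 3: current leaves = {4,6}. Remove leaf 4 (neighbor: 3).
Step 4: current leaves = {3,6}. Remove leaf 3 (neighbor: 1).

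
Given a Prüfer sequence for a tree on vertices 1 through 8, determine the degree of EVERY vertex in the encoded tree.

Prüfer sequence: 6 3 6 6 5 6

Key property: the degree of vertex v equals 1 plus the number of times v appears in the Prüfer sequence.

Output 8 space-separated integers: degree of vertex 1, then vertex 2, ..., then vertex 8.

Answer: 1 1 2 1 2 5 1 1

Derivation:
p_1 = 6: count[6] becomes 1
p_2 = 3: count[3] becomes 1
p_3 = 6: count[6] becomes 2
p_4 = 6: count[6] becomes 3
p_5 = 5: count[5] becomes 1
p_6 = 6: count[6] becomes 4
Degrees (1 + count): deg[1]=1+0=1, deg[2]=1+0=1, deg[3]=1+1=2, deg[4]=1+0=1, deg[5]=1+1=2, deg[6]=1+4=5, deg[7]=1+0=1, deg[8]=1+0=1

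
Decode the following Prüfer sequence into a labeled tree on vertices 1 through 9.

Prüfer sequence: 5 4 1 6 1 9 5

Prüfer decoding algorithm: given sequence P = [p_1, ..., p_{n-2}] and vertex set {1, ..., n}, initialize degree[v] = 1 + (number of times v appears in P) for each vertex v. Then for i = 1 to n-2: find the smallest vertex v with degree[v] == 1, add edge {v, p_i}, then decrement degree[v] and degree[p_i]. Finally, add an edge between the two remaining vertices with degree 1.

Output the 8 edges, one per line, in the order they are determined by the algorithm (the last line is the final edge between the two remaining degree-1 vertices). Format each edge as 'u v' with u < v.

Initial degrees: {1:3, 2:1, 3:1, 4:2, 5:3, 6:2, 7:1, 8:1, 9:2}
Step 1: smallest deg-1 vertex = 2, p_1 = 5. Add edge {2,5}. Now deg[2]=0, deg[5]=2.
Step 2: smallest deg-1 vertex = 3, p_2 = 4. Add edge {3,4}. Now deg[3]=0, deg[4]=1.
Step 3: smallest deg-1 vertex = 4, p_3 = 1. Add edge {1,4}. Now deg[4]=0, deg[1]=2.
Step 4: smallest deg-1 vertex = 7, p_4 = 6. Add edge {6,7}. Now deg[7]=0, deg[6]=1.
Step 5: smallest deg-1 vertex = 6, p_5 = 1. Add edge {1,6}. Now deg[6]=0, deg[1]=1.
Step 6: smallest deg-1 vertex = 1, p_6 = 9. Add edge {1,9}. Now deg[1]=0, deg[9]=1.
Step 7: smallest deg-1 vertex = 8, p_7 = 5. Add edge {5,8}. Now deg[8]=0, deg[5]=1.
Final: two remaining deg-1 vertices are 5, 9. Add edge {5,9}.

Answer: 2 5
3 4
1 4
6 7
1 6
1 9
5 8
5 9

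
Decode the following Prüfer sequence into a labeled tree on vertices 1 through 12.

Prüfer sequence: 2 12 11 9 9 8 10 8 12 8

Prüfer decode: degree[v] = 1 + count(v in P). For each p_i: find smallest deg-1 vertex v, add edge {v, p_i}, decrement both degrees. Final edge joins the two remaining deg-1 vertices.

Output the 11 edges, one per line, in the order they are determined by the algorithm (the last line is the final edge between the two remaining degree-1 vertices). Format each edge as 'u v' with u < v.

Answer: 1 2
2 12
3 11
4 9
5 9
6 8
7 10
8 9
10 12
8 11
8 12

Derivation:
Initial degrees: {1:1, 2:2, 3:1, 4:1, 5:1, 6:1, 7:1, 8:4, 9:3, 10:2, 11:2, 12:3}
Step 1: smallest deg-1 vertex = 1, p_1 = 2. Add edge {1,2}. Now deg[1]=0, deg[2]=1.
Step 2: smallest deg-1 vertex = 2, p_2 = 12. Add edge {2,12}. Now deg[2]=0, deg[12]=2.
Step 3: smallest deg-1 vertex = 3, p_3 = 11. Add edge {3,11}. Now deg[3]=0, deg[11]=1.
Step 4: smallest deg-1 vertex = 4, p_4 = 9. Add edge {4,9}. Now deg[4]=0, deg[9]=2.
Step 5: smallest deg-1 vertex = 5, p_5 = 9. Add edge {5,9}. Now deg[5]=0, deg[9]=1.
Step 6: smallest deg-1 vertex = 6, p_6 = 8. Add edge {6,8}. Now deg[6]=0, deg[8]=3.
Step 7: smallest deg-1 vertex = 7, p_7 = 10. Add edge {7,10}. Now deg[7]=0, deg[10]=1.
Step 8: smallest deg-1 vertex = 9, p_8 = 8. Add edge {8,9}. Now deg[9]=0, deg[8]=2.
Step 9: smallest deg-1 vertex = 10, p_9 = 12. Add edge {10,12}. Now deg[10]=0, deg[12]=1.
Step 10: smallest deg-1 vertex = 11, p_10 = 8. Add edge {8,11}. Now deg[11]=0, deg[8]=1.
Final: two remaining deg-1 vertices are 8, 12. Add edge {8,12}.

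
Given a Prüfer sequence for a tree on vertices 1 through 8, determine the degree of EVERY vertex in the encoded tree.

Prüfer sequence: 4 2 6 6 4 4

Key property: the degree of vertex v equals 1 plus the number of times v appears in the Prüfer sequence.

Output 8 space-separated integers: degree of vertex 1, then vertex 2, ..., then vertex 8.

p_1 = 4: count[4] becomes 1
p_2 = 2: count[2] becomes 1
p_3 = 6: count[6] becomes 1
p_4 = 6: count[6] becomes 2
p_5 = 4: count[4] becomes 2
p_6 = 4: count[4] becomes 3
Degrees (1 + count): deg[1]=1+0=1, deg[2]=1+1=2, deg[3]=1+0=1, deg[4]=1+3=4, deg[5]=1+0=1, deg[6]=1+2=3, deg[7]=1+0=1, deg[8]=1+0=1

Answer: 1 2 1 4 1 3 1 1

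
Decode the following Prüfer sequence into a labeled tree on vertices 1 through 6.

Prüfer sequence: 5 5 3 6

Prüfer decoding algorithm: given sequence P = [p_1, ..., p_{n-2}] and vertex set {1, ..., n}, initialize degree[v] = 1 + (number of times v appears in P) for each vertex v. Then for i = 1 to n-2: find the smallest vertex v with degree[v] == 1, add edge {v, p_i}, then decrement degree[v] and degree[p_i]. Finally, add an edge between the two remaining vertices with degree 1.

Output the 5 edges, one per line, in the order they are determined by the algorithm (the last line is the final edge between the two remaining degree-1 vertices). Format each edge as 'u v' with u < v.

Answer: 1 5
2 5
3 4
3 6
5 6

Derivation:
Initial degrees: {1:1, 2:1, 3:2, 4:1, 5:3, 6:2}
Step 1: smallest deg-1 vertex = 1, p_1 = 5. Add edge {1,5}. Now deg[1]=0, deg[5]=2.
Step 2: smallest deg-1 vertex = 2, p_2 = 5. Add edge {2,5}. Now deg[2]=0, deg[5]=1.
Step 3: smallest deg-1 vertex = 4, p_3 = 3. Add edge {3,4}. Now deg[4]=0, deg[3]=1.
Step 4: smallest deg-1 vertex = 3, p_4 = 6. Add edge {3,6}. Now deg[3]=0, deg[6]=1.
Final: two remaining deg-1 vertices are 5, 6. Add edge {5,6}.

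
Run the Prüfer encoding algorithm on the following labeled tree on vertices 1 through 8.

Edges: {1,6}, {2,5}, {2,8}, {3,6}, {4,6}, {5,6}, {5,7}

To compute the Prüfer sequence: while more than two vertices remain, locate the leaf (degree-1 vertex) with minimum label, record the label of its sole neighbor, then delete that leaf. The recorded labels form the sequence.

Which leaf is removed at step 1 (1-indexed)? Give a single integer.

Step 1: current leaves = {1,3,4,7,8}. Remove leaf 1 (neighbor: 6).

Answer: 1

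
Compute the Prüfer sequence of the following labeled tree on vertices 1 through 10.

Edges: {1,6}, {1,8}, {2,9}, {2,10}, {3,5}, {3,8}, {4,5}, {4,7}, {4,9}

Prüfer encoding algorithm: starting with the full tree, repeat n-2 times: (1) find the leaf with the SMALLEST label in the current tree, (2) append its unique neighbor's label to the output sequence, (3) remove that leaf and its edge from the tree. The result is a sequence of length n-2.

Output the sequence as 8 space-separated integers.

Answer: 1 8 4 3 5 4 9 2

Derivation:
Step 1: leaves = {6,7,10}. Remove smallest leaf 6, emit neighbor 1.
Step 2: leaves = {1,7,10}. Remove smallest leaf 1, emit neighbor 8.
Step 3: leaves = {7,8,10}. Remove smallest leaf 7, emit neighbor 4.
Step 4: leaves = {8,10}. Remove smallest leaf 8, emit neighbor 3.
Step 5: leaves = {3,10}. Remove smallest leaf 3, emit neighbor 5.
Step 6: leaves = {5,10}. Remove smallest leaf 5, emit neighbor 4.
Step 7: leaves = {4,10}. Remove smallest leaf 4, emit neighbor 9.
Step 8: leaves = {9,10}. Remove smallest leaf 9, emit neighbor 2.
Done: 2 vertices remain (2, 10). Sequence = [1 8 4 3 5 4 9 2]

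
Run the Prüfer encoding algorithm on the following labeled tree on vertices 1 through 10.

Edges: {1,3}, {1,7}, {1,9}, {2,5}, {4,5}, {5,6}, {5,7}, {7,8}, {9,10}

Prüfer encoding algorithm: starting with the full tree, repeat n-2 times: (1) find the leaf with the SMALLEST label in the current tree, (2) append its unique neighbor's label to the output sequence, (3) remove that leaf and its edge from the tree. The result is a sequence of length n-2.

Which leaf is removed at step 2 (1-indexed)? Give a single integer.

Step 1: current leaves = {2,3,4,6,8,10}. Remove leaf 2 (neighbor: 5).
Step 2: current leaves = {3,4,6,8,10}. Remove leaf 3 (neighbor: 1).

Answer: 3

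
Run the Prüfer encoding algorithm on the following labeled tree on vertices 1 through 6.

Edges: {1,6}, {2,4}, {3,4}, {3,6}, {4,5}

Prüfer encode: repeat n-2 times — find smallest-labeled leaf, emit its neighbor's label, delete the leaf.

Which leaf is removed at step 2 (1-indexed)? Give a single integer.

Step 1: current leaves = {1,2,5}. Remove leaf 1 (neighbor: 6).
Step 2: current leaves = {2,5,6}. Remove leaf 2 (neighbor: 4).

Answer: 2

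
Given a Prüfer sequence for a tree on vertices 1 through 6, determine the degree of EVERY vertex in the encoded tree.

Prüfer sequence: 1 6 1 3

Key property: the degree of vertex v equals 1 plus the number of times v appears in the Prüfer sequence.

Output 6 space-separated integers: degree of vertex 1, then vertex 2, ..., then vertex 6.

p_1 = 1: count[1] becomes 1
p_2 = 6: count[6] becomes 1
p_3 = 1: count[1] becomes 2
p_4 = 3: count[3] becomes 1
Degrees (1 + count): deg[1]=1+2=3, deg[2]=1+0=1, deg[3]=1+1=2, deg[4]=1+0=1, deg[5]=1+0=1, deg[6]=1+1=2

Answer: 3 1 2 1 1 2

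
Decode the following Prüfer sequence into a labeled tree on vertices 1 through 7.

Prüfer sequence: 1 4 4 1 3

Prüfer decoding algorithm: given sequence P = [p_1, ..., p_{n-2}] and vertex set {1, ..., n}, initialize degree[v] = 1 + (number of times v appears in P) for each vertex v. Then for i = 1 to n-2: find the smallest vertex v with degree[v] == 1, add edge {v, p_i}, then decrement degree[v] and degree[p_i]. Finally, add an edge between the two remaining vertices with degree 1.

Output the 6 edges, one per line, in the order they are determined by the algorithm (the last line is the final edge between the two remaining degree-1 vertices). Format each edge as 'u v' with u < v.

Answer: 1 2
4 5
4 6
1 4
1 3
3 7

Derivation:
Initial degrees: {1:3, 2:1, 3:2, 4:3, 5:1, 6:1, 7:1}
Step 1: smallest deg-1 vertex = 2, p_1 = 1. Add edge {1,2}. Now deg[2]=0, deg[1]=2.
Step 2: smallest deg-1 vertex = 5, p_2 = 4. Add edge {4,5}. Now deg[5]=0, deg[4]=2.
Step 3: smallest deg-1 vertex = 6, p_3 = 4. Add edge {4,6}. Now deg[6]=0, deg[4]=1.
Step 4: smallest deg-1 vertex = 4, p_4 = 1. Add edge {1,4}. Now deg[4]=0, deg[1]=1.
Step 5: smallest deg-1 vertex = 1, p_5 = 3. Add edge {1,3}. Now deg[1]=0, deg[3]=1.
Final: two remaining deg-1 vertices are 3, 7. Add edge {3,7}.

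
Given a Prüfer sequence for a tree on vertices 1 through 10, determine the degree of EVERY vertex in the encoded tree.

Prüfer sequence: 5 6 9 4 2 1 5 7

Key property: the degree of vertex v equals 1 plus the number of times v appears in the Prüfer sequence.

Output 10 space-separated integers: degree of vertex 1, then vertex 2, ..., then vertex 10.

Answer: 2 2 1 2 3 2 2 1 2 1

Derivation:
p_1 = 5: count[5] becomes 1
p_2 = 6: count[6] becomes 1
p_3 = 9: count[9] becomes 1
p_4 = 4: count[4] becomes 1
p_5 = 2: count[2] becomes 1
p_6 = 1: count[1] becomes 1
p_7 = 5: count[5] becomes 2
p_8 = 7: count[7] becomes 1
Degrees (1 + count): deg[1]=1+1=2, deg[2]=1+1=2, deg[3]=1+0=1, deg[4]=1+1=2, deg[5]=1+2=3, deg[6]=1+1=2, deg[7]=1+1=2, deg[8]=1+0=1, deg[9]=1+1=2, deg[10]=1+0=1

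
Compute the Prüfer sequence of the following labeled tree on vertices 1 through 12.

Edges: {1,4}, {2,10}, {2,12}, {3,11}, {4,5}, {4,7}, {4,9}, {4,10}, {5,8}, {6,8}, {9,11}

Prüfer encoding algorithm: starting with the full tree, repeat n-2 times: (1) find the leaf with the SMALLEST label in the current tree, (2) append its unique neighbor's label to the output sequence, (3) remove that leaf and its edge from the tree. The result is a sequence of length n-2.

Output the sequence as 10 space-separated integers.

Step 1: leaves = {1,3,6,7,12}. Remove smallest leaf 1, emit neighbor 4.
Step 2: leaves = {3,6,7,12}. Remove smallest leaf 3, emit neighbor 11.
Step 3: leaves = {6,7,11,12}. Remove smallest leaf 6, emit neighbor 8.
Step 4: leaves = {7,8,11,12}. Remove smallest leaf 7, emit neighbor 4.
Step 5: leaves = {8,11,12}. Remove smallest leaf 8, emit neighbor 5.
Step 6: leaves = {5,11,12}. Remove smallest leaf 5, emit neighbor 4.
Step 7: leaves = {11,12}. Remove smallest leaf 11, emit neighbor 9.
Step 8: leaves = {9,12}. Remove smallest leaf 9, emit neighbor 4.
Step 9: leaves = {4,12}. Remove smallest leaf 4, emit neighbor 10.
Step 10: leaves = {10,12}. Remove smallest leaf 10, emit neighbor 2.
Done: 2 vertices remain (2, 12). Sequence = [4 11 8 4 5 4 9 4 10 2]

Answer: 4 11 8 4 5 4 9 4 10 2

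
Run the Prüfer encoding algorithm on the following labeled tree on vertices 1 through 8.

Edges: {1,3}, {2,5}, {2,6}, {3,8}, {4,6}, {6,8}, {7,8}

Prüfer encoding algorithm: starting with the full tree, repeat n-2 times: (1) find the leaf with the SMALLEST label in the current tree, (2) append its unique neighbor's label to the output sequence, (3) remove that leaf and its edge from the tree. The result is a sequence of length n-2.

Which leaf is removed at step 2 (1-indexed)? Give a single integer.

Step 1: current leaves = {1,4,5,7}. Remove leaf 1 (neighbor: 3).
Step 2: current leaves = {3,4,5,7}. Remove leaf 3 (neighbor: 8).

Answer: 3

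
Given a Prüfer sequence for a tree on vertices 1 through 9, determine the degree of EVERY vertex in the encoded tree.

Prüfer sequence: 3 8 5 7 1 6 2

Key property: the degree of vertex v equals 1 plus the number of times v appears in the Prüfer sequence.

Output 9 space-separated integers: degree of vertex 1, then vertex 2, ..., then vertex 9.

Answer: 2 2 2 1 2 2 2 2 1

Derivation:
p_1 = 3: count[3] becomes 1
p_2 = 8: count[8] becomes 1
p_3 = 5: count[5] becomes 1
p_4 = 7: count[7] becomes 1
p_5 = 1: count[1] becomes 1
p_6 = 6: count[6] becomes 1
p_7 = 2: count[2] becomes 1
Degrees (1 + count): deg[1]=1+1=2, deg[2]=1+1=2, deg[3]=1+1=2, deg[4]=1+0=1, deg[5]=1+1=2, deg[6]=1+1=2, deg[7]=1+1=2, deg[8]=1+1=2, deg[9]=1+0=1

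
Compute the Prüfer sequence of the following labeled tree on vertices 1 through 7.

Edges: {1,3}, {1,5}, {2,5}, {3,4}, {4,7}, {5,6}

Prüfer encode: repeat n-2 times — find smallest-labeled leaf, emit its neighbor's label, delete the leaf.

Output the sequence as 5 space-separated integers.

Answer: 5 5 1 3 4

Derivation:
Step 1: leaves = {2,6,7}. Remove smallest leaf 2, emit neighbor 5.
Step 2: leaves = {6,7}. Remove smallest leaf 6, emit neighbor 5.
Step 3: leaves = {5,7}. Remove smallest leaf 5, emit neighbor 1.
Step 4: leaves = {1,7}. Remove smallest leaf 1, emit neighbor 3.
Step 5: leaves = {3,7}. Remove smallest leaf 3, emit neighbor 4.
Done: 2 vertices remain (4, 7). Sequence = [5 5 1 3 4]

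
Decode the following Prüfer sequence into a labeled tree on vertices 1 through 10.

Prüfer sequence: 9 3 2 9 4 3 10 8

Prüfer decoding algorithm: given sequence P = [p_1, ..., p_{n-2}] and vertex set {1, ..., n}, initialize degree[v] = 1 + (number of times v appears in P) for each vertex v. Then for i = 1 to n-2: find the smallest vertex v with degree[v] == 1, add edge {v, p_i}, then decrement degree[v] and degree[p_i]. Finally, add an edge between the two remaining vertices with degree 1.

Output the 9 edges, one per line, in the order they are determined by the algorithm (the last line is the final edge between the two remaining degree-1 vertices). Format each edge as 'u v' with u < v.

Answer: 1 9
3 5
2 6
2 9
4 7
3 4
3 10
8 9
8 10

Derivation:
Initial degrees: {1:1, 2:2, 3:3, 4:2, 5:1, 6:1, 7:1, 8:2, 9:3, 10:2}
Step 1: smallest deg-1 vertex = 1, p_1 = 9. Add edge {1,9}. Now deg[1]=0, deg[9]=2.
Step 2: smallest deg-1 vertex = 5, p_2 = 3. Add edge {3,5}. Now deg[5]=0, deg[3]=2.
Step 3: smallest deg-1 vertex = 6, p_3 = 2. Add edge {2,6}. Now deg[6]=0, deg[2]=1.
Step 4: smallest deg-1 vertex = 2, p_4 = 9. Add edge {2,9}. Now deg[2]=0, deg[9]=1.
Step 5: smallest deg-1 vertex = 7, p_5 = 4. Add edge {4,7}. Now deg[7]=0, deg[4]=1.
Step 6: smallest deg-1 vertex = 4, p_6 = 3. Add edge {3,4}. Now deg[4]=0, deg[3]=1.
Step 7: smallest deg-1 vertex = 3, p_7 = 10. Add edge {3,10}. Now deg[3]=0, deg[10]=1.
Step 8: smallest deg-1 vertex = 9, p_8 = 8. Add edge {8,9}. Now deg[9]=0, deg[8]=1.
Final: two remaining deg-1 vertices are 8, 10. Add edge {8,10}.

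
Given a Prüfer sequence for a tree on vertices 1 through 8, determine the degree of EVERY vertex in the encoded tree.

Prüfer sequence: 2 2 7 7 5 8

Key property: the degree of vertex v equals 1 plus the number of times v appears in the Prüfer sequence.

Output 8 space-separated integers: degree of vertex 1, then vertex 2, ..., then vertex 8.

p_1 = 2: count[2] becomes 1
p_2 = 2: count[2] becomes 2
p_3 = 7: count[7] becomes 1
p_4 = 7: count[7] becomes 2
p_5 = 5: count[5] becomes 1
p_6 = 8: count[8] becomes 1
Degrees (1 + count): deg[1]=1+0=1, deg[2]=1+2=3, deg[3]=1+0=1, deg[4]=1+0=1, deg[5]=1+1=2, deg[6]=1+0=1, deg[7]=1+2=3, deg[8]=1+1=2

Answer: 1 3 1 1 2 1 3 2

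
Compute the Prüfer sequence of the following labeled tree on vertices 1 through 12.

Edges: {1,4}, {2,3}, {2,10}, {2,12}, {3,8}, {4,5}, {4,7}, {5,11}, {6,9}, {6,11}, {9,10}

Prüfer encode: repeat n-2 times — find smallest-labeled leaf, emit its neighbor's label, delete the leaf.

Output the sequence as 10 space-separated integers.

Answer: 4 4 5 11 3 2 6 9 10 2

Derivation:
Step 1: leaves = {1,7,8,12}. Remove smallest leaf 1, emit neighbor 4.
Step 2: leaves = {7,8,12}. Remove smallest leaf 7, emit neighbor 4.
Step 3: leaves = {4,8,12}. Remove smallest leaf 4, emit neighbor 5.
Step 4: leaves = {5,8,12}. Remove smallest leaf 5, emit neighbor 11.
Step 5: leaves = {8,11,12}. Remove smallest leaf 8, emit neighbor 3.
Step 6: leaves = {3,11,12}. Remove smallest leaf 3, emit neighbor 2.
Step 7: leaves = {11,12}. Remove smallest leaf 11, emit neighbor 6.
Step 8: leaves = {6,12}. Remove smallest leaf 6, emit neighbor 9.
Step 9: leaves = {9,12}. Remove smallest leaf 9, emit neighbor 10.
Step 10: leaves = {10,12}. Remove smallest leaf 10, emit neighbor 2.
Done: 2 vertices remain (2, 12). Sequence = [4 4 5 11 3 2 6 9 10 2]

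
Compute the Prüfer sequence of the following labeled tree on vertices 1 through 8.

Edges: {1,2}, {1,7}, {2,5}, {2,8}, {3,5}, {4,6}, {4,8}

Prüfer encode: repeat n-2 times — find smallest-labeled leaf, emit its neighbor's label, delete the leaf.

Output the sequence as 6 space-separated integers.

Step 1: leaves = {3,6,7}. Remove smallest leaf 3, emit neighbor 5.
Step 2: leaves = {5,6,7}. Remove smallest leaf 5, emit neighbor 2.
Step 3: leaves = {6,7}. Remove smallest leaf 6, emit neighbor 4.
Step 4: leaves = {4,7}. Remove smallest leaf 4, emit neighbor 8.
Step 5: leaves = {7,8}. Remove smallest leaf 7, emit neighbor 1.
Step 6: leaves = {1,8}. Remove smallest leaf 1, emit neighbor 2.
Done: 2 vertices remain (2, 8). Sequence = [5 2 4 8 1 2]

Answer: 5 2 4 8 1 2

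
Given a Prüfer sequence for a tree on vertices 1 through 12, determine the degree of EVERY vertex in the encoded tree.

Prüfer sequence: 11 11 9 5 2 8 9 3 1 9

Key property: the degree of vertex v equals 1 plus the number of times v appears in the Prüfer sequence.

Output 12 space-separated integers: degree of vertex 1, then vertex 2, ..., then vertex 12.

Answer: 2 2 2 1 2 1 1 2 4 1 3 1

Derivation:
p_1 = 11: count[11] becomes 1
p_2 = 11: count[11] becomes 2
p_3 = 9: count[9] becomes 1
p_4 = 5: count[5] becomes 1
p_5 = 2: count[2] becomes 1
p_6 = 8: count[8] becomes 1
p_7 = 9: count[9] becomes 2
p_8 = 3: count[3] becomes 1
p_9 = 1: count[1] becomes 1
p_10 = 9: count[9] becomes 3
Degrees (1 + count): deg[1]=1+1=2, deg[2]=1+1=2, deg[3]=1+1=2, deg[4]=1+0=1, deg[5]=1+1=2, deg[6]=1+0=1, deg[7]=1+0=1, deg[8]=1+1=2, deg[9]=1+3=4, deg[10]=1+0=1, deg[11]=1+2=3, deg[12]=1+0=1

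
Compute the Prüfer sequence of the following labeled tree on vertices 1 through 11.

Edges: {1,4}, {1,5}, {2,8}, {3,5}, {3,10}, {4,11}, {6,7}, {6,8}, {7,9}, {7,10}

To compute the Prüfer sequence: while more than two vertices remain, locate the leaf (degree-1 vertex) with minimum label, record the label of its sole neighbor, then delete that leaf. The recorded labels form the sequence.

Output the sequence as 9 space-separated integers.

Answer: 8 6 7 7 10 3 5 1 4

Derivation:
Step 1: leaves = {2,9,11}. Remove smallest leaf 2, emit neighbor 8.
Step 2: leaves = {8,9,11}. Remove smallest leaf 8, emit neighbor 6.
Step 3: leaves = {6,9,11}. Remove smallest leaf 6, emit neighbor 7.
Step 4: leaves = {9,11}. Remove smallest leaf 9, emit neighbor 7.
Step 5: leaves = {7,11}. Remove smallest leaf 7, emit neighbor 10.
Step 6: leaves = {10,11}. Remove smallest leaf 10, emit neighbor 3.
Step 7: leaves = {3,11}. Remove smallest leaf 3, emit neighbor 5.
Step 8: leaves = {5,11}. Remove smallest leaf 5, emit neighbor 1.
Step 9: leaves = {1,11}. Remove smallest leaf 1, emit neighbor 4.
Done: 2 vertices remain (4, 11). Sequence = [8 6 7 7 10 3 5 1 4]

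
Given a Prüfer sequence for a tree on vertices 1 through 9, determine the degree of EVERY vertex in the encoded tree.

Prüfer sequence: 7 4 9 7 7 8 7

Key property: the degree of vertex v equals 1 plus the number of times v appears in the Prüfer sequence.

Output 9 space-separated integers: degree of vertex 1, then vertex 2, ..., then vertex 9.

p_1 = 7: count[7] becomes 1
p_2 = 4: count[4] becomes 1
p_3 = 9: count[9] becomes 1
p_4 = 7: count[7] becomes 2
p_5 = 7: count[7] becomes 3
p_6 = 8: count[8] becomes 1
p_7 = 7: count[7] becomes 4
Degrees (1 + count): deg[1]=1+0=1, deg[2]=1+0=1, deg[3]=1+0=1, deg[4]=1+1=2, deg[5]=1+0=1, deg[6]=1+0=1, deg[7]=1+4=5, deg[8]=1+1=2, deg[9]=1+1=2

Answer: 1 1 1 2 1 1 5 2 2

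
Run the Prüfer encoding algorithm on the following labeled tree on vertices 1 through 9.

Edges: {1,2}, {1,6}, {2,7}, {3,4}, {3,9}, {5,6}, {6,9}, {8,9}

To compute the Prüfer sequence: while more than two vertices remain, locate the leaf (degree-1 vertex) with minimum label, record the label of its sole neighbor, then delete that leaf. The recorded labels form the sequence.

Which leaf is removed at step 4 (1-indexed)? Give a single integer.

Step 1: current leaves = {4,5,7,8}. Remove leaf 4 (neighbor: 3).
Step 2: current leaves = {3,5,7,8}. Remove leaf 3 (neighbor: 9).
Step 3: current leaves = {5,7,8}. Remove leaf 5 (neighbor: 6).
Step 4: current leaves = {7,8}. Remove leaf 7 (neighbor: 2).

Answer: 7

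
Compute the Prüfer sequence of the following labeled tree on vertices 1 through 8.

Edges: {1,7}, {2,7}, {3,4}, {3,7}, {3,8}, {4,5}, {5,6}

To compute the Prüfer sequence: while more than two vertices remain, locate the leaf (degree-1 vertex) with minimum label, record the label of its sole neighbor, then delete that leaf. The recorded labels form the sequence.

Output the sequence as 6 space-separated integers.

Answer: 7 7 5 4 3 3

Derivation:
Step 1: leaves = {1,2,6,8}. Remove smallest leaf 1, emit neighbor 7.
Step 2: leaves = {2,6,8}. Remove smallest leaf 2, emit neighbor 7.
Step 3: leaves = {6,7,8}. Remove smallest leaf 6, emit neighbor 5.
Step 4: leaves = {5,7,8}. Remove smallest leaf 5, emit neighbor 4.
Step 5: leaves = {4,7,8}. Remove smallest leaf 4, emit neighbor 3.
Step 6: leaves = {7,8}. Remove smallest leaf 7, emit neighbor 3.
Done: 2 vertices remain (3, 8). Sequence = [7 7 5 4 3 3]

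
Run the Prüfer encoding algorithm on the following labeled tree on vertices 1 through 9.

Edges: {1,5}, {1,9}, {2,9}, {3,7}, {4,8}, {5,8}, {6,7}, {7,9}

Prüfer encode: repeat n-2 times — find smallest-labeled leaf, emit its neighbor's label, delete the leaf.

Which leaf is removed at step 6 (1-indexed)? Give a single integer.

Answer: 8

Derivation:
Step 1: current leaves = {2,3,4,6}. Remove leaf 2 (neighbor: 9).
Step 2: current leaves = {3,4,6}. Remove leaf 3 (neighbor: 7).
Step 3: current leaves = {4,6}. Remove leaf 4 (neighbor: 8).
Step 4: current leaves = {6,8}. Remove leaf 6 (neighbor: 7).
Step 5: current leaves = {7,8}. Remove leaf 7 (neighbor: 9).
Step 6: current leaves = {8,9}. Remove leaf 8 (neighbor: 5).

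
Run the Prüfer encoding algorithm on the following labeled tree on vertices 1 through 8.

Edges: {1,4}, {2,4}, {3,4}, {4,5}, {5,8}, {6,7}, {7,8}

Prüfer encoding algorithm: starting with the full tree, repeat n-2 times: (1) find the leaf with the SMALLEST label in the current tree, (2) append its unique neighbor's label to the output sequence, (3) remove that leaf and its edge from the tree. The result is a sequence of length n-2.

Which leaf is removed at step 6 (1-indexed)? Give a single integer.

Answer: 6

Derivation:
Step 1: current leaves = {1,2,3,6}. Remove leaf 1 (neighbor: 4).
Step 2: current leaves = {2,3,6}. Remove leaf 2 (neighbor: 4).
Step 3: current leaves = {3,6}. Remove leaf 3 (neighbor: 4).
Step 4: current leaves = {4,6}. Remove leaf 4 (neighbor: 5).
Step 5: current leaves = {5,6}. Remove leaf 5 (neighbor: 8).
Step 6: current leaves = {6,8}. Remove leaf 6 (neighbor: 7).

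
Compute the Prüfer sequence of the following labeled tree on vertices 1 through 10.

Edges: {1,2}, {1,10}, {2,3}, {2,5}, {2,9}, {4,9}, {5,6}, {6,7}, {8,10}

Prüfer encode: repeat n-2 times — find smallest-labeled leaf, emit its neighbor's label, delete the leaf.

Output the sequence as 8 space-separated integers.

Answer: 2 9 6 5 2 10 2 1

Derivation:
Step 1: leaves = {3,4,7,8}. Remove smallest leaf 3, emit neighbor 2.
Step 2: leaves = {4,7,8}. Remove smallest leaf 4, emit neighbor 9.
Step 3: leaves = {7,8,9}. Remove smallest leaf 7, emit neighbor 6.
Step 4: leaves = {6,8,9}. Remove smallest leaf 6, emit neighbor 5.
Step 5: leaves = {5,8,9}. Remove smallest leaf 5, emit neighbor 2.
Step 6: leaves = {8,9}. Remove smallest leaf 8, emit neighbor 10.
Step 7: leaves = {9,10}. Remove smallest leaf 9, emit neighbor 2.
Step 8: leaves = {2,10}. Remove smallest leaf 2, emit neighbor 1.
Done: 2 vertices remain (1, 10). Sequence = [2 9 6 5 2 10 2 1]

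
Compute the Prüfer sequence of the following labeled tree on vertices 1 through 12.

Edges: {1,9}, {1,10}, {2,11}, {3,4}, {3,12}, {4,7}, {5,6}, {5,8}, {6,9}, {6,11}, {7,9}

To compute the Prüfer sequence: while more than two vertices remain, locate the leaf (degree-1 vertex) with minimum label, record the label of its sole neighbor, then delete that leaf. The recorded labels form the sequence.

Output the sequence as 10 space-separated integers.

Step 1: leaves = {2,8,10,12}. Remove smallest leaf 2, emit neighbor 11.
Step 2: leaves = {8,10,11,12}. Remove smallest leaf 8, emit neighbor 5.
Step 3: leaves = {5,10,11,12}. Remove smallest leaf 5, emit neighbor 6.
Step 4: leaves = {10,11,12}. Remove smallest leaf 10, emit neighbor 1.
Step 5: leaves = {1,11,12}. Remove smallest leaf 1, emit neighbor 9.
Step 6: leaves = {11,12}. Remove smallest leaf 11, emit neighbor 6.
Step 7: leaves = {6,12}. Remove smallest leaf 6, emit neighbor 9.
Step 8: leaves = {9,12}. Remove smallest leaf 9, emit neighbor 7.
Step 9: leaves = {7,12}. Remove smallest leaf 7, emit neighbor 4.
Step 10: leaves = {4,12}. Remove smallest leaf 4, emit neighbor 3.
Done: 2 vertices remain (3, 12). Sequence = [11 5 6 1 9 6 9 7 4 3]

Answer: 11 5 6 1 9 6 9 7 4 3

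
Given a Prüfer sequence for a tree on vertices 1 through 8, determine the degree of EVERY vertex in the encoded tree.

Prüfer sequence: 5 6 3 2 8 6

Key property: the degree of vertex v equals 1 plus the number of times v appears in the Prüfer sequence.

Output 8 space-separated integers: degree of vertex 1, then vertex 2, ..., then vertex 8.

Answer: 1 2 2 1 2 3 1 2

Derivation:
p_1 = 5: count[5] becomes 1
p_2 = 6: count[6] becomes 1
p_3 = 3: count[3] becomes 1
p_4 = 2: count[2] becomes 1
p_5 = 8: count[8] becomes 1
p_6 = 6: count[6] becomes 2
Degrees (1 + count): deg[1]=1+0=1, deg[2]=1+1=2, deg[3]=1+1=2, deg[4]=1+0=1, deg[5]=1+1=2, deg[6]=1+2=3, deg[7]=1+0=1, deg[8]=1+1=2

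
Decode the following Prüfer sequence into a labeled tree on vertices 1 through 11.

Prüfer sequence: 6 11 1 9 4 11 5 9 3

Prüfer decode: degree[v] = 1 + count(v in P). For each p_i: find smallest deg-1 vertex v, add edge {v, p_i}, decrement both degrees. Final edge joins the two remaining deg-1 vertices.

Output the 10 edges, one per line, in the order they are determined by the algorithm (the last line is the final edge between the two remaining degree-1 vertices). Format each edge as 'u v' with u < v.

Answer: 2 6
6 11
1 7
1 9
4 8
4 11
5 10
5 9
3 9
3 11

Derivation:
Initial degrees: {1:2, 2:1, 3:2, 4:2, 5:2, 6:2, 7:1, 8:1, 9:3, 10:1, 11:3}
Step 1: smallest deg-1 vertex = 2, p_1 = 6. Add edge {2,6}. Now deg[2]=0, deg[6]=1.
Step 2: smallest deg-1 vertex = 6, p_2 = 11. Add edge {6,11}. Now deg[6]=0, deg[11]=2.
Step 3: smallest deg-1 vertex = 7, p_3 = 1. Add edge {1,7}. Now deg[7]=0, deg[1]=1.
Step 4: smallest deg-1 vertex = 1, p_4 = 9. Add edge {1,9}. Now deg[1]=0, deg[9]=2.
Step 5: smallest deg-1 vertex = 8, p_5 = 4. Add edge {4,8}. Now deg[8]=0, deg[4]=1.
Step 6: smallest deg-1 vertex = 4, p_6 = 11. Add edge {4,11}. Now deg[4]=0, deg[11]=1.
Step 7: smallest deg-1 vertex = 10, p_7 = 5. Add edge {5,10}. Now deg[10]=0, deg[5]=1.
Step 8: smallest deg-1 vertex = 5, p_8 = 9. Add edge {5,9}. Now deg[5]=0, deg[9]=1.
Step 9: smallest deg-1 vertex = 9, p_9 = 3. Add edge {3,9}. Now deg[9]=0, deg[3]=1.
Final: two remaining deg-1 vertices are 3, 11. Add edge {3,11}.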